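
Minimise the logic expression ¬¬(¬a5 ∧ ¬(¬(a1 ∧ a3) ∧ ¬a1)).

¬a5 ∧ a1

¬¬(¬a5 ∧ ¬(¬(a1 ∧ a3) ∧ ¬a1))
= ¬¬(¬a5 ∧ (a1 ∧ a3 ∨ a1))
= ¬¬(¬a5 ∧ a1)
= ¬a5 ∧ a1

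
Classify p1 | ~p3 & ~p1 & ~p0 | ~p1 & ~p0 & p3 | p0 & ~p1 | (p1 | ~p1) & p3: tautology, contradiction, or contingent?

p1 | ~p3 & ~p1 & ~p0 | ~p1 & ~p0 & p3 | p0 & ~p1 | (p1 | ~p1) & p3
= p1 | ~p1 & ~p0 | p0 & ~p1 | (p1 | ~p1) & p3   (distribution)
= p1 | ~p1 | (p1 | ~p1) & p3   (distribution)
= p1 | ~p1   (absorption)
= 1   (complement)

tautology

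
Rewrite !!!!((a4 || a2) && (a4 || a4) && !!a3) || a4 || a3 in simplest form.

!!!!((a4 || a2) && (a4 || a4) && !!a3) || a4 || a3
= !!!!((a4 || a2) && a4 && !!a3) || a4 || a3   (idempotence)
= !!!!((a4 || a2) && a4 && a3) || a4 || a3   (double negation)
= !!((a4 || a2) && a4 && a3) || a4 || a3   (double negation)
= (a4 || a2) && a4 && a3 || a4 || a3   (double negation)
= a4 && a3 || a4 || a3   (absorption)
= a4 || a3   (absorption)

a4 || a3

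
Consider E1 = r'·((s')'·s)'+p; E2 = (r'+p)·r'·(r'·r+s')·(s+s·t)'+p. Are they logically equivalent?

Yes

E1: r'·((s')'·s)'+p
    = r'·(s·s)'+p   — double negation
    = r'·s'+p   — idempotence
E2: (r'+p)·r'·(r'·r+s')·(s+s·t)'+p
    = (r'+p)·r'·(r'·r+s')·s'+p   — absorption
    = r'·(r'·r+s')·s'+p   — absorption
    = r'·s'·s'+p   — complement / identity
    = r'·s'+p   — idempotence
Both reduce to r'·s'+p, so they are equivalent.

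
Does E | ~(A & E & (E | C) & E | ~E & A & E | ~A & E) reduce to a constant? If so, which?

yes, True

E | ~(A & E & (E | C) & E | ~E & A & E | ~A & E)
= E | ~(A & E & E | ~E & A & E | ~A & E)
= E | ~(A & E | ~A & E)
= E | ~E
= 1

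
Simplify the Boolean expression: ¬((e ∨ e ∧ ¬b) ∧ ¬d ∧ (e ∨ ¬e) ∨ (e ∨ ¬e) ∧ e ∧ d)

¬((e ∨ e ∧ ¬b) ∧ ¬d ∧ (e ∨ ¬e) ∨ (e ∨ ¬e) ∧ e ∧ d)
= ¬(((e ∨ e ∧ ¬b) ∧ ¬d ∨ e ∧ d) ∧ (e ∨ ¬e))   — distribution
= ¬((e ∧ ¬d ∨ e ∧ d) ∧ (e ∨ ¬e))   — absorption
= ¬(e ∧ (e ∨ ¬e))   — distribution
= ¬e   — complement / identity

¬e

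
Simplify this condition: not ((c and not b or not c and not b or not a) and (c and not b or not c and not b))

b

not ((c and not b or not c and not b or not a) and (c and not b or not c and not b))
= not (c and not b or not c and not b)   [absorption]
= not not b   [distribution]
= b   [double negation]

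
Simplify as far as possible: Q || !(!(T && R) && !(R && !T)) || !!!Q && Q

Q || R

Q || !(!(T && R) && !(R && !T)) || !!!Q && Q
= Q || T && R || R && !T || !!!Q && Q   [De Morgan]
= Q || R || !!!Q && Q   [distribution]
= Q || R || !Q && Q   [double negation]
= Q || R   [complement / identity]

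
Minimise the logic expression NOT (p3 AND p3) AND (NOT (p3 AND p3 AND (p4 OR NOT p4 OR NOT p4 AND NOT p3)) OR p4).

NOT p3

NOT (p3 AND p3) AND (NOT (p3 AND p3 AND (p4 OR NOT p4 OR NOT p4 AND NOT p3)) OR p4)
= NOT (p3 AND p3) AND (NOT (p3 AND p3 AND (p4 OR NOT p4)) OR p4)
= NOT (p3 AND p3) AND (NOT (p3 AND p3) OR p4)
= NOT (p3 AND p3)
= NOT p3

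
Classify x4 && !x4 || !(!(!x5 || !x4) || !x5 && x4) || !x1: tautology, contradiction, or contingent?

x4 && !x4 || !(!(!x5 || !x4) || !x5 && x4) || !x1
= !(!(!x5 || !x4) || !x5 && x4) || !x1   — complement / identity
= !(x5 && x4 || !x5 && x4) || !x1   — De Morgan
= !x4 || !x1   — distribution
This depends on x1, x4, so it is not a constant.

contingent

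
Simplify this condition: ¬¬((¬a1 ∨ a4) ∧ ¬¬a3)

(¬a1 ∨ a4) ∧ a3

¬¬((¬a1 ∨ a4) ∧ ¬¬a3)
= ¬¬((¬a1 ∨ a4) ∧ a3)
= (¬a1 ∨ a4) ∧ a3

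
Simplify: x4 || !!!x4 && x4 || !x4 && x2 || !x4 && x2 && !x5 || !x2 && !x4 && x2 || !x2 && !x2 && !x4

x4 || !!!x4 && x4 || !x4 && x2 || !x4 && x2 && !x5 || !x2 && !x4 && x2 || !x2 && !x2 && !x4
= x4 || !x4 && x4 || !x4 && x2 || !x4 && x2 && !x5 || !x2 && !x4 && x2 || !x2 && !x2 && !x4   (double negation)
= x4 || !x4 && x4 || !x4 && x2 || !x2 && !x4 && x2 || !x2 && !x2 && !x4   (absorption)
= x4 || !x4 && x4 || !x4 && x2 || !x2 && !x4   (distribution)
= x4 || !x4 && x2 || !x2 && !x4   (complement / identity)
= x4 || !x4   (distribution)
= true   (complement)

true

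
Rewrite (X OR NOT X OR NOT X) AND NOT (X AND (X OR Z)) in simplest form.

NOT X

(X OR NOT X OR NOT X) AND NOT (X AND (X OR Z))
= (X OR NOT X OR NOT X) AND NOT X   — absorption
= (X OR NOT X) AND NOT X   — idempotence
= NOT X   — complement / identity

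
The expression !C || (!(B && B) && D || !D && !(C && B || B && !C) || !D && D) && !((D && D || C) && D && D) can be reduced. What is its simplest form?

!C || (!(B && B) && D || !D && !(C && B || B && !C) || !D && D) && !((D && D || C) && D && D)
= !C || (!(B && B) && D || !D && !B || !D && D) && !((D && D || C) && D && D)   [distribution]
= !C || (!B && D || !D && !B || !D && D) && !((D && D || C) && D && D)   [idempotence]
= !C || (!B && D || !D && !B) && !((D && D || C) && D && D)   [complement / identity]
= !C || (!B && D || !D && !B) && !(D && D)   [absorption]
= !C || (!B && D || !D && !B) && !D   [idempotence]
= !C || !B && !D   [distribution]

!C || !B && !D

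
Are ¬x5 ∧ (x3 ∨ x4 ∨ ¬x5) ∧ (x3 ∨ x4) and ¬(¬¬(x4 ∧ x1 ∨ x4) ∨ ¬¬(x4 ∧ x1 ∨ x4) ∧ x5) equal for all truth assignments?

E1: ¬x5 ∧ (x3 ∨ x4 ∨ ¬x5) ∧ (x3 ∨ x4)
    = ¬x5 ∧ (x3 ∨ x4)   [absorption]
E2: ¬(¬¬(x4 ∧ x1 ∨ x4) ∨ ¬¬(x4 ∧ x1 ∨ x4) ∧ x5)
    = ¬¬¬(x4 ∧ x1 ∨ x4)   [absorption]
    = ¬¬¬x4   [absorption]
    = ¬x4   [double negation]
These differ: at x1=0, x3=0, x4=0, x5=1, E1 = 0 but E2 = 1.

No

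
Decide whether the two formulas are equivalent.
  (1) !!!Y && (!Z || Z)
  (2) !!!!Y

No

E1: !!!Y && (!Z || Z)
    = !Y && (!Z || Z)   (double negation)
    = !Y   (complement / identity)
E2: !!!!Y
    = !!Y   (double negation)
    = Y   (double negation)
These differ: at Y=1, Z=0, E1 = 0 but E2 = 1.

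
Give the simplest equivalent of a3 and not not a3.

a3 and not not a3
= a3 and a3   [double negation]
= a3   [idempotence]

a3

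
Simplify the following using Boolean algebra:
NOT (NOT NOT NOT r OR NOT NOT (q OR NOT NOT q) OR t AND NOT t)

r AND NOT q

NOT (NOT NOT NOT r OR NOT NOT (q OR NOT NOT q) OR t AND NOT t)
= NOT (NOT NOT NOT r OR NOT NOT (q OR NOT NOT q))   [complement / identity]
= NOT NOT r AND NOT (q OR NOT NOT q)   [De Morgan]
= r AND NOT (q OR NOT NOT q)   [double negation]
= r AND NOT (q OR q)   [double negation]
= r AND NOT q   [idempotence]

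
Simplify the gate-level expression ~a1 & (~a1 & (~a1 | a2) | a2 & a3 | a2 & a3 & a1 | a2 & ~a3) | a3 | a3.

~a1 & (~a1 & (~a1 | a2) | a2 & a3 | a2 & a3 & a1 | a2 & ~a3) | a3 | a3
= ~a1 & (~a1 & (~a1 | a2) | a2 & a3 | a2 & a3 & a1 | a2 & ~a3) | a3   [idempotence]
= ~a1 & (~a1 & (~a1 | a2) | a2 & a3 | a2 & ~a3) | a3   [absorption]
= ~a1 & (~a1 & (~a1 | a2) | a2) | a3   [distribution]
= ~a1 & (~a1 | a2) | a3   [absorption]
= ~a1 | a3   [absorption]

~a1 | a3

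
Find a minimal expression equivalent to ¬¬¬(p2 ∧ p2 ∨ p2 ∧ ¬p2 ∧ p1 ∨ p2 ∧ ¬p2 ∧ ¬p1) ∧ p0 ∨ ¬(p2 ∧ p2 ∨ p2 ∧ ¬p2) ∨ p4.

¬p2 ∨ p4

¬¬¬(p2 ∧ p2 ∨ p2 ∧ ¬p2 ∧ p1 ∨ p2 ∧ ¬p2 ∧ ¬p1) ∧ p0 ∨ ¬(p2 ∧ p2 ∨ p2 ∧ ¬p2) ∨ p4
= ¬(p2 ∧ p2 ∨ p2 ∧ ¬p2 ∧ p1 ∨ p2 ∧ ¬p2 ∧ ¬p1) ∧ p0 ∨ ¬(p2 ∧ p2 ∨ p2 ∧ ¬p2) ∨ p4   [double negation]
= ¬(p2 ∧ p2 ∨ p2 ∧ ¬p2) ∧ p0 ∨ ¬(p2 ∧ p2 ∨ p2 ∧ ¬p2) ∨ p4   [distribution]
= ¬(p2 ∧ p2 ∨ p2 ∧ ¬p2) ∨ p4   [absorption]
= ¬p2 ∨ p4   [distribution]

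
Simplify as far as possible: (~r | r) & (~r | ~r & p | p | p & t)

~r | p

(~r | r) & (~r | ~r & p | p | p & t)
= (~r | r) & (~r | ~r & p | p)   [absorption]
= ~r | ~r & p | p   [complement / identity]
= ~r | p   [absorption]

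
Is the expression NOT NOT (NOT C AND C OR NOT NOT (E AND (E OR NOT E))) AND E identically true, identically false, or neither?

neither

NOT NOT (NOT C AND C OR NOT NOT (E AND (E OR NOT E))) AND E
= NOT NOT (NOT C AND C OR E AND (E OR NOT E)) AND E   [double negation]
= NOT NOT (NOT C AND C OR E) AND E   [complement / identity]
= NOT NOT E AND E   [complement / identity]
= E AND E   [double negation]
= E   [idempotence]
This depends on E, so it is not a constant.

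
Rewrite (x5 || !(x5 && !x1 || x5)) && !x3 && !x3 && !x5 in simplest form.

!x3 && !x5

(x5 || !(x5 && !x1 || x5)) && !x3 && !x3 && !x5
= (x5 || !x5) && !x3 && !x3 && !x5   (absorption)
= (x5 || !x5) && !x3 && !x5   (idempotence)
= !x3 && !x5   (complement / identity)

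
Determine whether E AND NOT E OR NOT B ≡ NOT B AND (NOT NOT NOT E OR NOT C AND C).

No

E1: E AND NOT E OR NOT B
    = NOT B   — complement / identity
E2: NOT B AND (NOT NOT NOT E OR NOT C AND C)
    = NOT B AND (NOT E OR NOT C AND C)   — double negation
    = NOT B AND NOT E   — complement / identity
These differ: at B=0, C=0, E=1, E1 = 1 but E2 = 0.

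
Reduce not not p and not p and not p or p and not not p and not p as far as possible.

False

not not p and not p and not p or p and not not p and not p
= not not p and not p   — distribution
= p and not p   — double negation
= False   — complement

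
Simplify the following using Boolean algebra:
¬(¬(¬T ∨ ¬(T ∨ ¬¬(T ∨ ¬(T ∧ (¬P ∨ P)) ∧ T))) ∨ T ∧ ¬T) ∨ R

¬T ∨ R

¬(¬(¬T ∨ ¬(T ∨ ¬¬(T ∨ ¬(T ∧ (¬P ∨ P)) ∧ T))) ∨ T ∧ ¬T) ∨ R
= ¬(T ∧ (T ∨ ¬¬(T ∨ ¬(T ∧ (¬P ∨ P)) ∧ T)) ∨ T ∧ ¬T) ∨ R   (De Morgan)
= ¬(T ∧ (T ∨ ¬¬(T ∨ ¬T ∧ T)) ∨ T ∧ ¬T) ∨ R   (complement / identity)
= ¬(T ∧ (T ∨ T ∨ ¬T ∧ T) ∨ T ∧ ¬T) ∨ R   (double negation)
= ¬(T ∧ (T ∨ T) ∨ T ∧ ¬T) ∨ R   (complement / identity)
= ¬(T ∧ T ∨ T ∧ ¬T) ∨ R   (idempotence)
= ¬T ∨ R   (distribution)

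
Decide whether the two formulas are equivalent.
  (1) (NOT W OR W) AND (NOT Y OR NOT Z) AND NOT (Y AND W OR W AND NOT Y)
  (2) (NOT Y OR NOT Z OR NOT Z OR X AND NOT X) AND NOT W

E1: (NOT W OR W) AND (NOT Y OR NOT Z) AND NOT (Y AND W OR W AND NOT Y)
    = (NOT W OR W) AND (NOT Y OR NOT Z) AND NOT W   (distribution)
    = (NOT Y OR NOT Z) AND NOT W   (complement / identity)
E2: (NOT Y OR NOT Z OR NOT Z OR X AND NOT X) AND NOT W
    = (NOT Y OR NOT Z OR NOT Z) AND NOT W   (complement / identity)
    = (NOT Y OR NOT Z) AND NOT W   (idempotence)
Both reduce to (NOT Y OR NOT Z) AND NOT W, so they are equivalent.

Yes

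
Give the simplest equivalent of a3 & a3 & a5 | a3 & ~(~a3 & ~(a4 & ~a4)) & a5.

a3 & a3 & a5 | a3 & ~(~a3 & ~(a4 & ~a4)) & a5
= a3 & a3 & a5 | a3 & (a3 | a4 & ~a4) & a5   (De Morgan)
= a3 & a3 & a5 | a3 & a3 & a5   (complement / identity)
= a3 & a3 & a5   (idempotence)
= a3 & a5   (idempotence)

a3 & a5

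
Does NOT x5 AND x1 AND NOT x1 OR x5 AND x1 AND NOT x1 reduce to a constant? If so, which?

NOT x5 AND x1 AND NOT x1 OR x5 AND x1 AND NOT x1
= x1 AND NOT x1   (distribution)
= FALSE   (complement)

yes, False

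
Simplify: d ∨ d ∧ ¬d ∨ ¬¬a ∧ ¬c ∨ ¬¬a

d ∨ d ∧ ¬d ∨ ¬¬a ∧ ¬c ∨ ¬¬a
= d ∨ d ∧ ¬d ∨ ¬¬a
= d ∨ d ∧ ¬d ∨ a
= d ∨ a

d ∨ a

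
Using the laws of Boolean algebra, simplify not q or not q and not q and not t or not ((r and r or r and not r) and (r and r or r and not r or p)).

not q or not q and not q and not t or not ((r and r or r and not r) and (r and r or r and not r or p))
= not q or not q and not q and not t or not (r and r or r and not r)
= not q or not q and not q and not t or not r
= not q or not q and not t or not r
= not q or not r

not q or not r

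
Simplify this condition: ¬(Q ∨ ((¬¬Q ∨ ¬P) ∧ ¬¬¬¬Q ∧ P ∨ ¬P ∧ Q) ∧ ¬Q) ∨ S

¬(Q ∨ ((¬¬Q ∨ ¬P) ∧ ¬¬¬¬Q ∧ P ∨ ¬P ∧ Q) ∧ ¬Q) ∨ S
= ¬(Q ∨ ((¬¬Q ∨ ¬P) ∧ ¬¬Q ∧ P ∨ ¬P ∧ Q) ∧ ¬Q) ∨ S   [double negation]
= ¬(Q ∨ (¬¬Q ∧ P ∨ ¬P ∧ Q) ∧ ¬Q) ∨ S   [absorption]
= ¬(Q ∨ (Q ∧ P ∨ ¬P ∧ Q) ∧ ¬Q) ∨ S   [double negation]
= ¬(Q ∨ Q ∧ ¬Q) ∨ S   [distribution]
= ¬Q ∨ S   [complement / identity]

¬Q ∨ S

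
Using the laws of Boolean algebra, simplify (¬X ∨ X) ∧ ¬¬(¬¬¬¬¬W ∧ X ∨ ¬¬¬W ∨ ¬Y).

¬W ∨ ¬Y

(¬X ∨ X) ∧ ¬¬(¬¬¬¬¬W ∧ X ∨ ¬¬¬W ∨ ¬Y)
= (¬X ∨ X) ∧ ¬¬(¬¬¬W ∧ X ∨ ¬¬¬W ∨ ¬Y)   [double negation]
= (¬X ∨ X) ∧ ¬¬(¬¬¬W ∨ ¬Y)   [absorption]
= ¬¬(¬¬¬W ∨ ¬Y)   [complement / identity]
= ¬¬¬W ∨ ¬Y   [double negation]
= ¬W ∨ ¬Y   [double negation]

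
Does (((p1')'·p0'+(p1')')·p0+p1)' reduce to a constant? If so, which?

no

(((p1')'·p0'+(p1')')·p0+p1)'
= ((p1')'·p0+p1)'   (absorption)
= (p1·p0+p1)'   (double negation)
= p1'   (absorption)
This depends on p1, so it is not a constant.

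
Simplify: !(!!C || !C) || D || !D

true

!(!!C || !C) || D || !D
= !C && C || D || !D   (De Morgan)
= D || !D   (complement / identity)
= true   (complement)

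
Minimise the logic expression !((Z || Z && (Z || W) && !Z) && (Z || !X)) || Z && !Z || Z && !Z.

!((Z || Z && (Z || W) && !Z) && (Z || !X)) || Z && !Z || Z && !Z
= !((Z || Z && !Z) && (Z || !X)) || Z && !Z || Z && !Z   [absorption]
= !(Z && (Z || !X)) || Z && !Z || Z && !Z   [complement / identity]
= !Z || Z && !Z || Z && !Z   [absorption]
= !Z || Z && !Z   [idempotence]
= !Z   [complement / identity]

!Z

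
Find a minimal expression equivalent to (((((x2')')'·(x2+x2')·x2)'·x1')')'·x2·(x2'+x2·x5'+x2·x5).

(((((x2')')'·(x2+x2')·x2)'·x1')')'·x2·(x2'+x2·x5'+x2·x5)
= (((((x2')')'·x2)'·x1')')'·x2·(x2'+x2·x5'+x2·x5)   (complement / identity)
= (((((x2')')'·x2)'·x1')')'·x2·(x2'+x2)   (distribution)
= (((x2')')'·x2+x1)'·x2·(x2'+x2)   (De Morgan)
= (((x2')')'·x2+x1)'·x2   (complement / identity)
= (x2'·x2+x1)'·x2   (double negation)
= x1'·x2   (complement / identity)

x1'·x2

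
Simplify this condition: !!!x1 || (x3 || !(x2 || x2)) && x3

!x1 || x3

!!!x1 || (x3 || !(x2 || x2)) && x3
= !!!x1 || (x3 || !x2) && x3   [idempotence]
= !!!x1 || x3   [absorption]
= !x1 || x3   [double negation]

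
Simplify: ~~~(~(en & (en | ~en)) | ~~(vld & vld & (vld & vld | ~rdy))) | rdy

en & ~vld | rdy

~~~(~(en & (en | ~en)) | ~~(vld & vld & (vld & vld | ~rdy))) | rdy
= ~~~(~(en & (en | ~en)) | ~~(vld & vld)) | rdy   (absorption)
= ~~~(~(en & (en | ~en)) | ~~vld) | rdy   (idempotence)
= ~~(en & (en | ~en) & ~vld) | rdy   (De Morgan)
= en & (en | ~en) & ~vld | rdy   (double negation)
= en & ~vld | rdy   (complement / identity)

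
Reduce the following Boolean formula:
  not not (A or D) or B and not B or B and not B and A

A or D

not not (A or D) or B and not B or B and not B and A
= not not (A or D) or B and not B   (absorption)
= not not (A or D)   (complement / identity)
= A or D   (double negation)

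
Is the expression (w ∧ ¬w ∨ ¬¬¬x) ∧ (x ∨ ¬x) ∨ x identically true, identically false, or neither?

identically true

(w ∧ ¬w ∨ ¬¬¬x) ∧ (x ∨ ¬x) ∨ x
= ¬¬¬x ∧ (x ∨ ¬x) ∨ x   [complement / identity]
= ¬¬¬x ∨ x   [complement / identity]
= ¬x ∨ x   [double negation]
= True   [complement]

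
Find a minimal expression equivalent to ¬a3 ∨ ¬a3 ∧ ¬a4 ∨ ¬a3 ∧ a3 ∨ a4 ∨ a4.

¬a3 ∨ a4

¬a3 ∨ ¬a3 ∧ ¬a4 ∨ ¬a3 ∧ a3 ∨ a4 ∨ a4
= ¬a3 ∨ ¬a3 ∧ ¬a4 ∨ a4 ∨ a4
= ¬a3 ∨ a4 ∨ a4
= ¬a3 ∨ a4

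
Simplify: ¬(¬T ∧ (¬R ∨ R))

T

¬(¬T ∧ (¬R ∨ R))
= ¬¬T
= T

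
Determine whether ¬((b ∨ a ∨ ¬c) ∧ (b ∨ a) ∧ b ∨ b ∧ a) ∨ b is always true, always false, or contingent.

¬((b ∨ a ∨ ¬c) ∧ (b ∨ a) ∧ b ∨ b ∧ a) ∨ b
= ¬((b ∨ a) ∧ b ∨ b ∧ a) ∨ b   [absorption]
= ¬(b ∨ b ∧ a) ∨ b   [absorption]
= ¬b ∨ b   [absorption]
= True   [complement]

always true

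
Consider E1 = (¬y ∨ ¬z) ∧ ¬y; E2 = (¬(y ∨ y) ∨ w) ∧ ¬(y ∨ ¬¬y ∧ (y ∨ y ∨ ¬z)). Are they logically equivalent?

Yes

E1: (¬y ∨ ¬z) ∧ ¬y
    = ¬y
E2: (¬(y ∨ y) ∨ w) ∧ ¬(y ∨ ¬¬y ∧ (y ∨ y ∨ ¬z))
    = (¬(y ∨ y) ∨ w) ∧ ¬(y ∨ y ∧ (y ∨ y ∨ ¬z))
    = (¬(y ∨ y) ∨ w) ∧ ¬(y ∨ y ∧ (y ∨ ¬z))
    = (¬(y ∨ y) ∨ w) ∧ ¬(y ∨ y)
    = ¬(y ∨ y)
    = ¬y
Both reduce to ¬y, so they are equivalent.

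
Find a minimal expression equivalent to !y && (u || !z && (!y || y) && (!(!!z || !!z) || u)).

!y && (u || !z)

!y && (u || !z && (!y || y) && (!(!!z || !!z) || u))
= !y && (u || !z && (!y || y) && (!!!z || u))   [idempotence]
= !y && (u || !z && (!!!z || u))   [complement / identity]
= !y && (u || !z && (!z || u))   [double negation]
= !y && (u || !z)   [absorption]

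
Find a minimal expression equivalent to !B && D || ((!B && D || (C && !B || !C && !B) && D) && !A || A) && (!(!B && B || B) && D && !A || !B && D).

!B && D || ((!B && D || (C && !B || !C && !B) && D) && !A || A) && (!(!B && B || B) && D && !A || !B && D)
= !B && D || ((!B && D || !B && D) && !A || A) && (!(!B && B || B) && D && !A || !B && D)   (distribution)
= !B && D || (!B && D && !A || A) && (!(!B && B || B) && D && !A || !B && D)   (idempotence)
= !B && D || (!B && D && !A || A) && (!B && D && !A || !B && D)   (complement / identity)
= !B && D || A && !B && D || !B && D && !A   (distribution)
= !B && D || !B && D   (distribution)
= !B && D   (idempotence)

!B && D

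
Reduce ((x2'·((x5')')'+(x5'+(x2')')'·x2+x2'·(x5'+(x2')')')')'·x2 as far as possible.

((x2'·((x5')')'+(x5'+(x2')')'·x2+x2'·(x5'+(x2')')')')'·x2
= ((x2'·((x5')')'+(x5'+(x2')')')')'·x2   (distribution)
= ((x2'·((x5')')'+x5·x2')')'·x2   (De Morgan)
= ((x2'·x5'+x5·x2')')'·x2   (double negation)
= ((x2')')'·x2   (distribution)
= x2'·x2   (double negation)
= 0   (complement)

0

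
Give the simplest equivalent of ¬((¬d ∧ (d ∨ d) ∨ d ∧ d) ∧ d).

¬d

¬((¬d ∧ (d ∨ d) ∨ d ∧ d) ∧ d)
= ¬((¬d ∧ d ∨ d ∧ d) ∧ d)
= ¬(d ∧ d)
= ¬d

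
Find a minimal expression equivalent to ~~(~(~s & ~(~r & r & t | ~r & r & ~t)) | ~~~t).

~~(~(~s & ~(~r & r & t | ~r & r & ~t)) | ~~~t)
= ~(~s & ~(~r & r & t | ~r & r & ~t)) | ~~~t   — double negation
= s | ~r & r & t | ~r & r & ~t | ~~~t   — De Morgan
= s | ~r & r | ~~~t   — distribution
= s | ~r & r | ~t   — double negation
= s | ~t   — complement / identity

s | ~t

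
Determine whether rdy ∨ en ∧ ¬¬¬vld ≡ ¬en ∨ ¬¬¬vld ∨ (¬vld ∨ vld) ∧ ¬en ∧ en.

No

E1: rdy ∨ en ∧ ¬¬¬vld
    = rdy ∨ en ∧ ¬vld   (double negation)
E2: ¬en ∨ ¬¬¬vld ∨ (¬vld ∨ vld) ∧ ¬en ∧ en
    = ¬en ∨ ¬¬¬vld ∨ ¬en ∧ en   (complement / identity)
    = ¬en ∨ ¬vld ∨ ¬en ∧ en   (double negation)
    = ¬en ∨ ¬vld   (complement / identity)
These differ: at en=0, rdy=0, vld=1, E1 = 0 but E2 = 1.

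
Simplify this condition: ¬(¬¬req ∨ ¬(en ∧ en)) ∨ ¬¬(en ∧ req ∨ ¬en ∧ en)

¬(¬¬req ∨ ¬(en ∧ en)) ∨ ¬¬(en ∧ req ∨ ¬en ∧ en)
= ¬(¬¬req ∨ ¬(en ∧ en)) ∨ ¬¬(en ∧ req)
= ¬(¬¬req ∨ ¬(en ∧ en)) ∨ en ∧ req
= ¬(¬¬req ∨ ¬en) ∨ en ∧ req
= ¬req ∧ en ∨ en ∧ req
= en

en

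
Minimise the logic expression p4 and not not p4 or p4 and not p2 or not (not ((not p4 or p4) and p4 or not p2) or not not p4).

p4 or not p2

p4 and not not p4 or p4 and not p2 or not (not ((not p4 or p4) and p4 or not p2) or not not p4)
= (not not p4 or not p2) and p4 or not (not ((not p4 or p4) and p4 or not p2) or not not p4)   (distribution)
= (p4 or not p2) and p4 or not (not ((not p4 or p4) and p4 or not p2) or not not p4)   (double negation)
= (p4 or not p2) and p4 or not (not (p4 or not p2) or not not p4)   (complement / identity)
= (p4 or not p2) and p4 or (p4 or not p2) and not p4   (De Morgan)
= p4 or not p2   (distribution)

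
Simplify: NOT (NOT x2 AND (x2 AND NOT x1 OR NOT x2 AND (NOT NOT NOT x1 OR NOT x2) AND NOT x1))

NOT (NOT x2 AND (x2 AND NOT x1 OR NOT x2 AND (NOT NOT NOT x1 OR NOT x2) AND NOT x1))
= NOT (NOT x2 AND (x2 AND NOT x1 OR NOT x2 AND (NOT x1 OR NOT x2) AND NOT x1))   [double negation]
= NOT (NOT x2 AND (x2 AND NOT x1 OR NOT x2 AND NOT x1))   [absorption]
= NOT (NOT x2 AND NOT x1)   [distribution]
= x2 OR x1   [De Morgan]

x2 OR x1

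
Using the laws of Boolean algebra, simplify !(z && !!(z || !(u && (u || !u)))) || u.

!(z && !!(z || !(u && (u || !u)))) || u
= !(z && !!(z || !u)) || u   [complement / identity]
= !(z && (z || !u)) || u   [double negation]
= !z || u   [absorption]

!z || u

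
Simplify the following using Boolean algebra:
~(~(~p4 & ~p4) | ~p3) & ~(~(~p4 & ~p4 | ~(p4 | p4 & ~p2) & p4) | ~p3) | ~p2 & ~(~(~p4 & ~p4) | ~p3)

~p4 & p3

~(~(~p4 & ~p4) | ~p3) & ~(~(~p4 & ~p4 | ~(p4 | p4 & ~p2) & p4) | ~p3) | ~p2 & ~(~(~p4 & ~p4) | ~p3)
= ~(~(~p4 & ~p4) | ~p3) & ~(~(~p4 & ~p4 | ~p4 & p4) | ~p3) | ~p2 & ~(~(~p4 & ~p4) | ~p3)   — absorption
= (~(~(~p4 & ~p4 | ~p4 & p4) | ~p3) | ~p2) & ~(~(~p4 & ~p4) | ~p3)   — distribution
= (~(~(~p4 & ~p4) | ~p3) | ~p2) & ~(~(~p4 & ~p4) | ~p3)   — complement / identity
= ~(~(~p4 & ~p4) | ~p3)   — absorption
= ~p4 & ~p4 & p3   — De Morgan
= ~p4 & p3   — idempotence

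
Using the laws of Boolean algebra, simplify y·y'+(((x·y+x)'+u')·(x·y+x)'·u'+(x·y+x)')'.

y·y'+(((x·y+x)'+u')·(x·y+x)'·u'+(x·y+x)')'
= y·y'+((x·y+x)'·u'+(x·y+x)')'
= y·y'+((x·y+x)')'
= ((x·y+x)')'
= (x')'
= x

x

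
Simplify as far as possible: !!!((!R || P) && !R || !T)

R && T

!!!((!R || P) && !R || !T)
= !!!(!R || !T)   — absorption
= !(!R || !T)   — double negation
= R && T   — De Morgan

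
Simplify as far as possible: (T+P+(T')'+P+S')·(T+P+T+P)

T+P

(T+P+(T')'+P+S')·(T+P+T+P)
= (T+P+T+P+S')·(T+P+T+P)   (double negation)
= T+P+T+P   (absorption)
= T+P   (idempotence)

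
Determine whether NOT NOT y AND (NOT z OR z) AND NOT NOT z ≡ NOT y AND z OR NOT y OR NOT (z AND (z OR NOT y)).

No

E1: NOT NOT y AND (NOT z OR z) AND NOT NOT z
    = NOT NOT y AND NOT NOT z
    = y AND NOT NOT z
    = y AND z
E2: NOT y AND z OR NOT y OR NOT (z AND (z OR NOT y))
    = NOT y AND z OR NOT y OR NOT z
    = NOT y OR NOT z
These differ: at y=0, z=0, E1 = 0 but E2 = 1.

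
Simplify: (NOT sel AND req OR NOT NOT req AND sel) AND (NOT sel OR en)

req AND (NOT sel OR en)

(NOT sel AND req OR NOT NOT req AND sel) AND (NOT sel OR en)
= (NOT sel AND req OR req AND sel) AND (NOT sel OR en)   — double negation
= req AND (NOT sel OR en)   — distribution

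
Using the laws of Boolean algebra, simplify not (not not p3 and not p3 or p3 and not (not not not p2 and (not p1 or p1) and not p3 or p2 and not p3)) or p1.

not p3 or p1

not (not not p3 and not p3 or p3 and not (not not not p2 and (not p1 or p1) and not p3 or p2 and not p3)) or p1
= not (not not p3 and not p3 or p3 and not (not p2 and (not p1 or p1) and not p3 or p2 and not p3)) or p1   (double negation)
= not (not not p3 and not p3 or p3 and not (not p2 and not p3 or p2 and not p3)) or p1   (complement / identity)
= not (not not p3 and not p3 or p3 and not not p3) or p1   (distribution)
= not not not p3 or p1   (distribution)
= not p3 or p1   (double negation)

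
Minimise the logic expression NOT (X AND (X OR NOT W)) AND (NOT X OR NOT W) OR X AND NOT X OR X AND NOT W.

NOT (X AND (X OR NOT W)) AND (NOT X OR NOT W) OR X AND NOT X OR X AND NOT W
= NOT X AND (NOT X OR NOT W) OR X AND NOT X OR X AND NOT W   (absorption)
= NOT X AND (NOT X OR NOT W) OR X AND (NOT X OR NOT W)   (distribution)
= NOT X OR NOT W   (distribution)

NOT X OR NOT W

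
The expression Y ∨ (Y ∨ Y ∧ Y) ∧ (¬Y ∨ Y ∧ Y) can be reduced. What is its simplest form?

Y

Y ∨ (Y ∨ Y ∧ Y) ∧ (¬Y ∨ Y ∧ Y)
= Y ∨ Y ∧ ¬Y ∨ Y ∧ Y   [distribution]
= Y ∨ Y   [distribution]
= Y   [idempotence]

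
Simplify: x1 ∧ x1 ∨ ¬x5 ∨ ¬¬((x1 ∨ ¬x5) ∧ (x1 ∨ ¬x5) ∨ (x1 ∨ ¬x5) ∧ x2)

x1 ∨ ¬x5

x1 ∧ x1 ∨ ¬x5 ∨ ¬¬((x1 ∨ ¬x5) ∧ (x1 ∨ ¬x5) ∨ (x1 ∨ ¬x5) ∧ x2)
= x1 ∧ x1 ∨ ¬x5 ∨ ¬¬(x1 ∨ ¬x5 ∨ (x1 ∨ ¬x5) ∧ x2)
= x1 ∧ x1 ∨ ¬x5 ∨ ¬¬(x1 ∨ ¬x5)
= x1 ∨ ¬x5 ∨ ¬¬(x1 ∨ ¬x5)
= x1 ∨ ¬x5 ∨ x1 ∨ ¬x5
= x1 ∨ ¬x5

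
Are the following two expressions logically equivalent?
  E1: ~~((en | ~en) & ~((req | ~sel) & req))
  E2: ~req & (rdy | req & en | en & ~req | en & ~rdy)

No

E1: ~~((en | ~en) & ~((req | ~sel) & req))
    = ~~~((req | ~sel) & req)   — complement / identity
    = ~~~req   — absorption
    = ~req   — double negation
E2: ~req & (rdy | req & en | en & ~req | en & ~rdy)
    = ~req & (rdy | en | en & ~rdy)   — distribution
    = ~req & (rdy | en)   — absorption
These differ: at en=0, rdy=0, req=0, sel=0, E1 = 1 but E2 = 0.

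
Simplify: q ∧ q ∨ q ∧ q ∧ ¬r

q

q ∧ q ∨ q ∧ q ∧ ¬r
= q ∧ q   (absorption)
= q   (idempotence)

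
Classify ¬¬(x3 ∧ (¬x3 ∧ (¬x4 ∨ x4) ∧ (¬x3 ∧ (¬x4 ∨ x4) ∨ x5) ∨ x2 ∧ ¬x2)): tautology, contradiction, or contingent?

contradiction

¬¬(x3 ∧ (¬x3 ∧ (¬x4 ∨ x4) ∧ (¬x3 ∧ (¬x4 ∨ x4) ∨ x5) ∨ x2 ∧ ¬x2))
= ¬¬(x3 ∧ ¬x3 ∧ (¬x4 ∨ x4) ∧ (¬x3 ∧ (¬x4 ∨ x4) ∨ x5))   — complement / identity
= ¬¬(x3 ∧ ¬x3 ∧ (¬x4 ∨ x4))   — absorption
= ¬¬(x3 ∧ ¬x3)   — complement / identity
= x3 ∧ ¬x3   — double negation
= False   — complement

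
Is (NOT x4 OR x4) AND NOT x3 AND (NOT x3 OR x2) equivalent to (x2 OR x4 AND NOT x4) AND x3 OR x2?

No

E1: (NOT x4 OR x4) AND NOT x3 AND (NOT x3 OR x2)
    = (NOT x4 OR x4) AND NOT x3   — absorption
    = NOT x3   — complement / identity
E2: (x2 OR x4 AND NOT x4) AND x3 OR x2
    = x2 AND x3 OR x2   — complement / identity
    = x2   — absorption
These differ: at x2=1, x3=1, x4=0, E1 = 0 but E2 = 1.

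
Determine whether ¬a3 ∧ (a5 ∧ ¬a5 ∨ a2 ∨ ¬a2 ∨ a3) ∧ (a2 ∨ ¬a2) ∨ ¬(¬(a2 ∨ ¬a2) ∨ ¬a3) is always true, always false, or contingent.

always true

¬a3 ∧ (a5 ∧ ¬a5 ∨ a2 ∨ ¬a2 ∨ a3) ∧ (a2 ∨ ¬a2) ∨ ¬(¬(a2 ∨ ¬a2) ∨ ¬a3)
= ¬a3 ∧ (a5 ∧ ¬a5 ∨ a2 ∨ ¬a2 ∨ a3) ∧ (a2 ∨ ¬a2) ∨ (a2 ∨ ¬a2) ∧ a3   — De Morgan
= ¬a3 ∧ (a2 ∨ ¬a2 ∨ a3) ∧ (a2 ∨ ¬a2) ∨ (a2 ∨ ¬a2) ∧ a3   — complement / identity
= ¬a3 ∧ (a2 ∨ ¬a2) ∨ (a2 ∨ ¬a2) ∧ a3   — absorption
= a2 ∨ ¬a2   — distribution
= True   — complement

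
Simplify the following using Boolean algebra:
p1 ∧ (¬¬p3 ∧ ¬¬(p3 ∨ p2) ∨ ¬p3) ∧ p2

p1 ∧ p2

p1 ∧ (¬¬p3 ∧ ¬¬(p3 ∨ p2) ∨ ¬p3) ∧ p2
= p1 ∧ (¬¬p3 ∧ (p3 ∨ p2) ∨ ¬p3) ∧ p2
= p1 ∧ (p3 ∧ (p3 ∨ p2) ∨ ¬p3) ∧ p2
= p1 ∧ (p3 ∨ ¬p3) ∧ p2
= p1 ∧ p2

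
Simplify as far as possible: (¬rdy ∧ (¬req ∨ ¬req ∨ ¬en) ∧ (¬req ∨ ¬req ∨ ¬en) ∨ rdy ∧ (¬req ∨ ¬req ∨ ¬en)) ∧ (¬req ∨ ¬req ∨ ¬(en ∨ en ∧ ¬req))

(¬rdy ∧ (¬req ∨ ¬req ∨ ¬en) ∧ (¬req ∨ ¬req ∨ ¬en) ∨ rdy ∧ (¬req ∨ ¬req ∨ ¬en)) ∧ (¬req ∨ ¬req ∨ ¬(en ∨ en ∧ ¬req))
= (¬rdy ∧ (¬req ∨ ¬req ∨ ¬en) ∨ rdy ∧ (¬req ∨ ¬req ∨ ¬en)) ∧ (¬req ∨ ¬req ∨ ¬(en ∨ en ∧ ¬req))   — idempotence
= (¬rdy ∧ (¬req ∨ ¬req ∨ ¬en) ∨ rdy ∧ (¬req ∨ ¬req ∨ ¬en)) ∧ (¬req ∨ ¬req ∨ ¬en)   — absorption
= (¬req ∨ ¬req ∨ ¬en) ∧ (¬req ∨ ¬req ∨ ¬en)   — distribution
= ¬req ∨ ¬req ∨ ¬en   — idempotence
= ¬req ∨ ¬en   — idempotence

¬req ∨ ¬en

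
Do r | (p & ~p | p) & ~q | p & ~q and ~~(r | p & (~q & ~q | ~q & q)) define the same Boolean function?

Yes

E1: r | (p & ~p | p) & ~q | p & ~q
    = r | p & ~q | p & ~q   [complement / identity]
    = r | p & ~q   [idempotence]
E2: ~~(r | p & (~q & ~q | ~q & q))
    = ~~(r | p & ~q & (~q | q))   [distribution]
    = ~~(r | p & ~q)   [complement / identity]
    = r | p & ~q   [double negation]
Both reduce to r | p & ~q, so they are equivalent.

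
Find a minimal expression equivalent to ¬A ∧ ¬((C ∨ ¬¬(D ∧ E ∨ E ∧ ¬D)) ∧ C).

¬A ∧ ¬C

¬A ∧ ¬((C ∨ ¬¬(D ∧ E ∨ E ∧ ¬D)) ∧ C)
= ¬A ∧ ¬((C ∨ ¬¬E) ∧ C)   [distribution]
= ¬A ∧ ¬((C ∨ E) ∧ C)   [double negation]
= ¬A ∧ ¬C   [absorption]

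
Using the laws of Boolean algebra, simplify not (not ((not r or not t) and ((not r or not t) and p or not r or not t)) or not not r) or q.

not (not ((not r or not t) and ((not r or not t) and p or not r or not t)) or not not r) or q
= (not r or not t) and ((not r or not t) and p or not r or not t) and not r or q   — De Morgan
= (not r or not t) and (not r or not t) and not r or q   — absorption
= (not r or not t) and not r or q   — idempotence
= not r or q   — absorption

not r or q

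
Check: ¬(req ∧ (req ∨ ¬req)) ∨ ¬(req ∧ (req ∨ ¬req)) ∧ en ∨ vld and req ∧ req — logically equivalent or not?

E1: ¬(req ∧ (req ∨ ¬req)) ∨ ¬(req ∧ (req ∨ ¬req)) ∧ en ∨ vld
    = ¬(req ∧ (req ∨ ¬req)) ∨ vld   [absorption]
    = ¬req ∨ vld   [complement / identity]
E2: req ∧ req
    = req   [idempotence]
These differ: at en=0, req=0, vld=1, E1 = 1 but E2 = 0.

No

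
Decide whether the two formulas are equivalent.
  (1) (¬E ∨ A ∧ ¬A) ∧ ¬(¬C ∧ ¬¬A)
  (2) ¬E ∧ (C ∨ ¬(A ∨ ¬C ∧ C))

Yes

E1: (¬E ∨ A ∧ ¬A) ∧ ¬(¬C ∧ ¬¬A)
    = ¬E ∧ ¬(¬C ∧ ¬¬A)   [complement / identity]
    = ¬E ∧ (C ∨ ¬A)   [De Morgan]
E2: ¬E ∧ (C ∨ ¬(A ∨ ¬C ∧ C))
    = ¬E ∧ (C ∨ ¬A)   [complement / identity]
Both reduce to ¬E ∧ (C ∨ ¬A), so they are equivalent.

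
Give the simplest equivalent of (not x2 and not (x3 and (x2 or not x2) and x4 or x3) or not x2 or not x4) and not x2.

(not x2 and not (x3 and (x2 or not x2) and x4 or x3) or not x2 or not x4) and not x2
= (not x2 and not (x3 and x4 or x3) or not x2 or not x4) and not x2
= (not x2 and not x3 or not x2 or not x4) and not x2
= (not x2 or not x4) and not x2
= not x2

not x2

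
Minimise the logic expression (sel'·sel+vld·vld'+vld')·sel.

(sel'·sel+vld·vld'+vld')·sel
= (vld·vld'+vld')·sel
= vld'·sel

vld'·sel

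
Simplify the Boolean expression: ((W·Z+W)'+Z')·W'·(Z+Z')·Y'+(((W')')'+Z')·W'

((W·Z+W)'+Z')·W'·(Z+Z')·Y'+(((W')')'+Z')·W'
= ((W·Z+W)'+Z')·W'·(Z+Z')·Y'+(W'+Z')·W'   [double negation]
= (W'+Z')·W'·(Z+Z')·Y'+(W'+Z')·W'   [absorption]
= (W'+Z')·W'·Y'+(W'+Z')·W'   [complement / identity]
= (W'+Z')·W'   [absorption]
= W'   [absorption]

W'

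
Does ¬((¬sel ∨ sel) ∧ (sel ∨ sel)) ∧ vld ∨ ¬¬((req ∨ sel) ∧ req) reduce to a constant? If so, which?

no

¬((¬sel ∨ sel) ∧ (sel ∨ sel)) ∧ vld ∨ ¬¬((req ∨ sel) ∧ req)
= ¬(sel ∨ ¬sel ∧ sel) ∧ vld ∨ ¬¬((req ∨ sel) ∧ req)   — distribution
= ¬(sel ∨ ¬sel ∧ sel) ∧ vld ∨ ¬¬req   — absorption
= ¬(sel ∨ ¬sel ∧ sel) ∧ vld ∨ req   — double negation
= ¬sel ∧ vld ∨ req   — complement / identity
This depends on req, sel, vld, so it is not a constant.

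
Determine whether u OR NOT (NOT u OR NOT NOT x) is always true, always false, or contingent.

contingent

u OR NOT (NOT u OR NOT NOT x)
= u OR u AND NOT x   — De Morgan
= u   — absorption
This depends on u, so it is not a constant.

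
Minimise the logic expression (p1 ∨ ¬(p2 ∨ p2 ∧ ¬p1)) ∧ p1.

p1

(p1 ∨ ¬(p2 ∨ p2 ∧ ¬p1)) ∧ p1
= (p1 ∨ ¬p2) ∧ p1
= p1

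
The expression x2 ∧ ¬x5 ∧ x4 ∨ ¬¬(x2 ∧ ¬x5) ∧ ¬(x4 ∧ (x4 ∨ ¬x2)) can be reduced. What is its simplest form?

x2 ∧ ¬x5 ∧ x4 ∨ ¬¬(x2 ∧ ¬x5) ∧ ¬(x4 ∧ (x4 ∨ ¬x2))
= x2 ∧ ¬x5 ∧ x4 ∨ ¬¬(x2 ∧ ¬x5) ∧ ¬x4   (absorption)
= x2 ∧ ¬x5 ∧ x4 ∨ x2 ∧ ¬x5 ∧ ¬x4   (double negation)
= x2 ∧ ¬x5   (distribution)

x2 ∧ ¬x5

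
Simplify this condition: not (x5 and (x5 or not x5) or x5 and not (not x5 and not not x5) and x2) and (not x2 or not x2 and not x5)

not x5 and not x2

not (x5 and (x5 or not x5) or x5 and not (not x5 and not not x5) and x2) and (not x2 or not x2 and not x5)
= not (x5 and (x5 or not x5) or x5 and (x5 or not x5) and x2) and (not x2 or not x2 and not x5)   (De Morgan)
= not (x5 and (x5 or not x5)) and (not x2 or not x2 and not x5)   (absorption)
= not (x5 and (x5 or not x5)) and not x2   (absorption)
= not x5 and not x2   (complement / identity)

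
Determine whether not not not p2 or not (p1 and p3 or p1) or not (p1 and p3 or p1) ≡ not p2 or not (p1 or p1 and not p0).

Yes

E1: not not not p2 or not (p1 and p3 or p1) or not (p1 and p3 or p1)
    = not not not p2 or not (p1 and p3 or p1)
    = not p2 or not (p1 and p3 or p1)
    = not p2 or not p1
E2: not p2 or not (p1 or p1 and not p0)
    = not p2 or not p1
Both reduce to not p2 or not p1, so they are equivalent.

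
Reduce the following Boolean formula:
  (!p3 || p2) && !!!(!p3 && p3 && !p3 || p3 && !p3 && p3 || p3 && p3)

!p3

(!p3 || p2) && !!!(!p3 && p3 && !p3 || p3 && !p3 && p3 || p3 && p3)
= (!p3 || p2) && !(!p3 && p3 && !p3 || p3 && !p3 && p3 || p3 && p3)
= (!p3 || p2) && !(!p3 && p3 || p3 && p3)
= (!p3 || p2) && !p3
= !p3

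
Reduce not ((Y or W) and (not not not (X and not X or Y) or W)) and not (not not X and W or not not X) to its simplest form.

not W and not X

not ((Y or W) and (not not not (X and not X or Y) or W)) and not (not not X and W or not not X)
= not ((Y or W) and (not not not (X and not X or Y) or W)) and not not not X   — absorption
= not (W or Y and not not not (X and not X or Y)) and not not not X   — distribution
= not (W or Y and not (X and not X or Y)) and not not not X   — double negation
= not (W or Y and not Y) and not not not X   — complement / identity
= not (W or Y and not Y) and not X   — double negation
= not W and not X   — complement / identity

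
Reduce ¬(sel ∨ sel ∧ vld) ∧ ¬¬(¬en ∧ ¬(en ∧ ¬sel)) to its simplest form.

¬(sel ∨ sel ∧ vld) ∧ ¬¬(¬en ∧ ¬(en ∧ ¬sel))
= ¬(sel ∨ sel ∧ vld) ∧ ¬(en ∨ en ∧ ¬sel)
= ¬sel ∧ ¬(en ∨ en ∧ ¬sel)
= ¬sel ∧ ¬en

¬sel ∧ ¬en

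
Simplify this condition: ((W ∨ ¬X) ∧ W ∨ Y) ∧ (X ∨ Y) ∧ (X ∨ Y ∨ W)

Y ∨ W ∧ X

((W ∨ ¬X) ∧ W ∨ Y) ∧ (X ∨ Y) ∧ (X ∨ Y ∨ W)
= ((W ∨ ¬X) ∧ W ∨ Y) ∧ (X ∨ Y)   [absorption]
= Y ∨ (W ∨ ¬X) ∧ W ∧ X   [distribution]
= Y ∨ W ∧ X   [absorption]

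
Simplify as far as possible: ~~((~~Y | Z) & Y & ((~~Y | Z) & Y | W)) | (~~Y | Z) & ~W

~~((~~Y | Z) & Y & ((~~Y | Z) & Y | W)) | (~~Y | Z) & ~W
= ~~((~~Y | Z) & Y) | (~~Y | Z) & ~W   — absorption
= (~~Y | Z) & Y | (~~Y | Z) & ~W   — double negation
= (~~Y | Z) & (Y | ~W)   — distribution
= (Y | Z) & (Y | ~W)   — double negation
= Y | Z & ~W   — distribution

Y | Z & ~W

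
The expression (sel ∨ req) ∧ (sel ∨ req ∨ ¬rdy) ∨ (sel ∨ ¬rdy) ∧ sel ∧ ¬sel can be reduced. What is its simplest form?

sel ∨ req

(sel ∨ req) ∧ (sel ∨ req ∨ ¬rdy) ∨ (sel ∨ ¬rdy) ∧ sel ∧ ¬sel
= (sel ∨ req) ∧ (sel ∨ req ∨ ¬rdy) ∨ sel ∧ ¬sel   — absorption
= sel ∨ req ∨ sel ∧ ¬sel   — absorption
= sel ∨ req   — complement / identity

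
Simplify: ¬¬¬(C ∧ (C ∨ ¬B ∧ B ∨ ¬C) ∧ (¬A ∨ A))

¬C

¬¬¬(C ∧ (C ∨ ¬B ∧ B ∨ ¬C) ∧ (¬A ∨ A))
= ¬¬¬(C ∧ (C ∨ ¬C) ∧ (¬A ∨ A))   — complement / identity
= ¬¬¬(C ∧ (C ∨ ¬C))   — complement / identity
= ¬¬¬C   — complement / identity
= ¬C   — double negation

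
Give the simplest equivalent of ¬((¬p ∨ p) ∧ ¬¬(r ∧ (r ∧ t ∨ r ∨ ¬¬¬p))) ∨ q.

¬((¬p ∨ p) ∧ ¬¬(r ∧ (r ∧ t ∨ r ∨ ¬¬¬p))) ∨ q
= ¬¬¬(r ∧ (r ∧ t ∨ r ∨ ¬¬¬p)) ∨ q   — complement / identity
= ¬¬¬(r ∧ (r ∧ t ∨ r ∨ ¬p)) ∨ q   — double negation
= ¬¬¬(r ∧ (r ∨ ¬p)) ∨ q   — absorption
= ¬(r ∧ (r ∨ ¬p)) ∨ q   — double negation
= ¬r ∨ q   — absorption

¬r ∨ q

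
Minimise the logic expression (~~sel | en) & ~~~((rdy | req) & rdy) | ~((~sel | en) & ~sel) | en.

(~~sel | en) & ~~~((rdy | req) & rdy) | ~((~sel | en) & ~sel) | en
= (~~sel | en) & ~~~rdy | ~((~sel | en) & ~sel) | en
= (~~sel | en) & ~rdy | ~((~sel | en) & ~sel) | en
= (~~sel | en) & ~rdy | ~~sel | en
= ~~sel | en
= sel | en

sel | en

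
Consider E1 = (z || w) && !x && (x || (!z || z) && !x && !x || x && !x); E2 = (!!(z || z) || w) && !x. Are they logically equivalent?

Yes

E1: (z || w) && !x && (x || (!z || z) && !x && !x || x && !x)
    = (z || w) && !x && (x || !x && !x || x && !x)   — complement / identity
    = (z || w) && !x && (x || !x)   — distribution
    = (z || w) && !x   — complement / identity
E2: (!!(z || z) || w) && !x
    = (!!z || w) && !x   — idempotence
    = (z || w) && !x   — double negation
Both reduce to (z || w) && !x, so they are equivalent.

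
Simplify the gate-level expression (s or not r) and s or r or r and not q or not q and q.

s or r

(s or not r) and s or r or r and not q or not q and q
= s or r or r and not q or not q and q
= s or r or r and not q
= s or r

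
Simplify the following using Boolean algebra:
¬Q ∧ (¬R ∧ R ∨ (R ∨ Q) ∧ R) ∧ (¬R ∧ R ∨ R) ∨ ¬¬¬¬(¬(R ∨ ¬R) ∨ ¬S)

¬Q ∧ (¬R ∧ R ∨ (R ∨ Q) ∧ R) ∧ (¬R ∧ R ∨ R) ∨ ¬¬¬¬(¬(R ∨ ¬R) ∨ ¬S)
= ¬Q ∧ (¬R ∧ R ∨ R) ∧ (¬R ∧ R ∨ R) ∨ ¬¬¬¬(¬(R ∨ ¬R) ∨ ¬S)
= ¬Q ∧ (¬R ∧ R ∨ R) ∧ (¬R ∧ R ∨ R) ∨ ¬¬¬((R ∨ ¬R) ∧ S)
= ¬Q ∧ (¬R ∧ R ∨ R) ∨ ¬¬¬((R ∨ ¬R) ∧ S)
= ¬Q ∧ R ∨ ¬¬¬((R ∨ ¬R) ∧ S)
= ¬Q ∧ R ∨ ¬¬¬S
= ¬Q ∧ R ∨ ¬S

¬Q ∧ R ∨ ¬S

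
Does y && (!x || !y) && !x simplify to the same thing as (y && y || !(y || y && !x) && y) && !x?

E1: y && (!x || !y) && !x
    = y && !x   (absorption)
E2: (y && y || !(y || y && !x) && y) && !x
    = (y && y || !y && y) && !x   (absorption)
    = y && !x   (distribution)
Both reduce to y && !x, so they are equivalent.

Yes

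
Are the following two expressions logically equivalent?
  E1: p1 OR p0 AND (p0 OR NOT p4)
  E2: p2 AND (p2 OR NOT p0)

No

E1: p1 OR p0 AND (p0 OR NOT p4)
    = p1 OR p0
E2: p2 AND (p2 OR NOT p0)
    = p2
These differ: at p0=1, p1=1, p2=0, p4=0, E1 = 1 but E2 = 0.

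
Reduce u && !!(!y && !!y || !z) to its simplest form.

u && !!(!y && !!y || !z)
= u && !!(!y && y || !z)
= u && !!!z
= u && !z

u && !z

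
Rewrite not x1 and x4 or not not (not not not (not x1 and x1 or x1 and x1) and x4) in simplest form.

not x1 and x4

not x1 and x4 or not not (not not not (not x1 and x1 or x1 and x1) and x4)
= not x1 and x4 or not not not (not x1 and x1 or x1 and x1) and x4   — double negation
= not x1 and x4 or not (not x1 and x1 or x1 and x1) and x4   — double negation
= not x1 and x4 or not x1 and x4   — distribution
= not x1 and x4   — idempotence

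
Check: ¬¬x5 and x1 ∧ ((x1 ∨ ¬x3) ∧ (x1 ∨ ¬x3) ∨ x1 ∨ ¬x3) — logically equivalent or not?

E1: ¬¬x5
    = x5   — double negation
E2: x1 ∧ ((x1 ∨ ¬x3) ∧ (x1 ∨ ¬x3) ∨ x1 ∨ ¬x3)
    = x1 ∧ (x1 ∨ ¬x3 ∨ x1 ∨ ¬x3)   — idempotence
    = x1 ∧ (x1 ∨ ¬x3)   — idempotence
    = x1   — absorption
These differ: at x1=1, x3=0, x5=0, E1 = 0 but E2 = 1.

No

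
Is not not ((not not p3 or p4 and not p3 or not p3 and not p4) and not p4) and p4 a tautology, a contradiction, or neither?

not not ((not not p3 or p4 and not p3 or not p3 and not p4) and not p4) and p4
= (not not p3 or p4 and not p3 or not p3 and not p4) and not p4 and p4   (double negation)
= (p3 or p4 and not p3 or not p3 and not p4) and not p4 and p4   (double negation)
= (p3 or not p3) and not p4 and p4   (distribution)
= not p4 and p4   (complement / identity)
= False   (complement)

contradiction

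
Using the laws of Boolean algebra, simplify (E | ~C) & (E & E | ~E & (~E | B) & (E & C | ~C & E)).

(E | ~C) & (E & E | ~E & (~E | B) & (E & C | ~C & E))
= (E | ~C) & (E & E | ~E & (~E | B) & E)   [distribution]
= (E | ~C) & (E & E | ~E & E)   [absorption]
= (E | ~C) & E   [distribution]
= E   [absorption]

E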